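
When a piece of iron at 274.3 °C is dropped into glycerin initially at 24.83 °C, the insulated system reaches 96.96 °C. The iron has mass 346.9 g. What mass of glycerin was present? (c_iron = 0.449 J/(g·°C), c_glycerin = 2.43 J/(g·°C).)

Taking heat into each body as positive, Σ m c ΔT = 0:
346.9·0.449·(96.96 − 274.3) + m·2.43·(96.96 − 24.83) = 0
175.28 m = 27622
m = 27622/175.28 ≈ 157.6 g

m ≈ 158 g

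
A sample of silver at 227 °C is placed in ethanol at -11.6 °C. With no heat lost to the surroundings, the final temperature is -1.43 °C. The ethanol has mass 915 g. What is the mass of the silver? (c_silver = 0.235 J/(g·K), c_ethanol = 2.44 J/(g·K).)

Net heat exchanged in the isolated system is zero:
m·0.235·(-1.43 − 227) + 915·2.44·(-1.43 − (-11.6)) = 0
-53.68 m = -22706
m = -22706/-53.68 ≈ 423 g

m ≈ 423 g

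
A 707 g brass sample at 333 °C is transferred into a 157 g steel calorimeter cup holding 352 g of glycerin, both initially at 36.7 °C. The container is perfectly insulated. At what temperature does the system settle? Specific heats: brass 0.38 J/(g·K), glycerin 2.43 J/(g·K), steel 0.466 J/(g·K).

T_f is the heat-capacity-weighted average of the initial temperatures:
T_f = (268.66·333 + 855.36·36.7 + 73.16·36.7) / (268.66 + 855.36 + 73.16)
    = 123541 / 1197.2 ≈ 103.19 °C

T_f ≈ 103.2 °C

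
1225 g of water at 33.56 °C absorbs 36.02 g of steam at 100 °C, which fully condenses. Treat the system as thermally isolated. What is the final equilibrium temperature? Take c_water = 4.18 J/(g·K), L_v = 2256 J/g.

T_f ≈ 50.9 °C

Energy conservation, ΣQ = 0:
steam→water at 100 °C releases m L_v = 36.02×2256 = 81261; condensate cools 100→T: 36.02×4.18×(T − 100) = 150.56(T − 100); water warms: 1225×4.18×(T − 33.56) = 5120.5(T − 33.56)
5271.1 T = 81261 + 15056 + 171844 = 268161
T ≈ 50.87 °C (< 100 °C, so full condensation is consistent).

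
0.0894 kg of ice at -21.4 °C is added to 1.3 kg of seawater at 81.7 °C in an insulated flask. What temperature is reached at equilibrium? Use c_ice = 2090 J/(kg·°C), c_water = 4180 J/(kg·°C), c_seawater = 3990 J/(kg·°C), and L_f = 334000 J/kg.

Net heat exchanged in the isolated system is zero:
warm ice to 0 °C: 0.0894·2090·(0 − (-21.4)) = 3998.5; latent heat to melt: 0.0894·334000 = 29860; warm the meltwater: 373.69 T; seawater: 5187(T − 81.7)
5560.7 T = 423778 − 33858 = 389920
T ≈ 70.12 °C (positive, so assuming full melt was valid).

T_f ≈ 70.1 °C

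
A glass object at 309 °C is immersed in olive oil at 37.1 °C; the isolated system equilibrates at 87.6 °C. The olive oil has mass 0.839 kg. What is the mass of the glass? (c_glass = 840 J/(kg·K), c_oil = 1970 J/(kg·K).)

Net heat exchanged in the isolated system is zero:
m×840×(87.6 − 309) + 0.839×1970×(87.6 − 37.1) = 0
-185976 m = -83468
m = -83468/-185976 ≈ 0.4488 kg

m ≈ 0.449 kg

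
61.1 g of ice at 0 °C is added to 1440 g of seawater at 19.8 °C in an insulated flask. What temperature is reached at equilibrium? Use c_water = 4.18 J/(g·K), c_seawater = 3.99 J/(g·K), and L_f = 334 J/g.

Let T be the final temperature. ΣQ_i = 0:
latent heat to melt: 61.1·334 = 20407
  meltwater 0→T: 61.1·4.18·T = 255.4 T
  seawater cools: 1440·3.99·(T − 19.8) = 5745.6(T − 19.8)
6001 T = 113763 − 20407 = 93355
T ≈ 15.56 °C (positive, so assuming full melt was valid).

T_f ≈ 15.6 °C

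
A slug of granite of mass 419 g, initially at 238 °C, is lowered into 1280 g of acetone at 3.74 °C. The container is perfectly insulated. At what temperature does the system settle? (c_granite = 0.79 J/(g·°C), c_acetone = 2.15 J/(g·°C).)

T_f ≈ 28.9 °C

Heat gained plus heat lost sum to zero:
419×0.79×(T − 238) + 1280×2.15×(T − 3.74) = 0
331.01(T − 238) + 2752(T − 3.74) = 0
(331.01 + 2752) T = 331.01×238 + 2752×3.74
T ≈ 28.89 °C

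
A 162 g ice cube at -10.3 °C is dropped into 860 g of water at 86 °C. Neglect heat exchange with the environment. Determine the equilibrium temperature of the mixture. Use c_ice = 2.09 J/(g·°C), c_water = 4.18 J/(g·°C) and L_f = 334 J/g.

Setting the total heat transfer to zero:
ice -10.3→0 °C: 162×2.09×10.3 = 3487.4
  melt ice: 162×334 = 54108
  warm the meltwater: 677.16 T
  water: 3594.8(T − 86)
4272 T = 309153 − 57595 = 251557
T ≈ 58.89 °C (positive, so assuming full melt was valid).

T_f ≈ 58.9 °C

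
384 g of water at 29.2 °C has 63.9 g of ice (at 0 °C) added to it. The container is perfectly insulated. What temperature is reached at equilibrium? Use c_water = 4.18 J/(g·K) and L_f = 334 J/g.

T_f ≈ 13.6 °C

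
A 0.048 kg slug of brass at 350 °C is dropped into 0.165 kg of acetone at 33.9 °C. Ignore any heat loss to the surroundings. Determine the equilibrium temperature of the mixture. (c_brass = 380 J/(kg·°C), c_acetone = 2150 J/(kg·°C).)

T_f ≈ 49.4 °C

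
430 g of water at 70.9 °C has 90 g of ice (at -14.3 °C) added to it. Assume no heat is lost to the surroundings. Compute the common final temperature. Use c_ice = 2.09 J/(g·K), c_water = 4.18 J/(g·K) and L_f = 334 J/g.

T_f ≈ 43.6 °C

Conservation of energy gives ΣQ = 0:
warm ice to 0 °C: 90·2.09·(0 − (-14.3)) = 2689.8; fusion: m_ice L_f = 90·334 = 30060; meltwater 0→T: 90·4.18·T = 376.2 T; water cools: 430·4.18·(T − 70.9) = 1797.4(T − 70.9)
2173.6 T = 127436 − 32750 = 94686
T ≈ 43.56 °C — above 0 °C, consistent with complete melting.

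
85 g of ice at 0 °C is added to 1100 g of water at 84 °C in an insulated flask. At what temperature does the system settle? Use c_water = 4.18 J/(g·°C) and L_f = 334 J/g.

T_f ≈ 72.2 °C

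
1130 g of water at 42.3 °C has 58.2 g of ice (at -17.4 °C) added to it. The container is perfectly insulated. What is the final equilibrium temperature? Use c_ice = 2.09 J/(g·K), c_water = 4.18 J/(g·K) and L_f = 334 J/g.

Conservation of energy gives ΣQ = 0:
ice -17.4→0 °C: 58.2·2.09·17.4 = 2116.5; melt ice: 58.2·334 = 19439; meltwater 0→T: 58.2·4.18·T = 243.28 T; water: 4723.4(T − 42.3)
4966.7 T = 199800 − 21555 = 178245
T ≈ 35.89 °C. Since T > 0 °C, the all-ice-melts assumption holds.

T_f ≈ 35.9 °C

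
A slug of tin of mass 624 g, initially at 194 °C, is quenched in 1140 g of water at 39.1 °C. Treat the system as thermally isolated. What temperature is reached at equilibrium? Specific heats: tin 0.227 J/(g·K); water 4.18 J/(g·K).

T_f ≈ 43.6 °C

T_f = Σ m_i c_i T_i / Σ m_i c_i:
T_f = (141.65×194 + 4765.2×39.1) / (141.65 + 4765.2)
    = 213799 / 4906.8 ≈ 43.57 °C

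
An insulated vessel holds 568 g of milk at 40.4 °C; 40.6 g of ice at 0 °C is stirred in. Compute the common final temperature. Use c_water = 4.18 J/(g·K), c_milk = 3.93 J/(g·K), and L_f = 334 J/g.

Energy balance with sensible and latent terms:
fusion: m_ice L_f = 40.6·334 = 13560; meltwater 0→T: 40.6·4.18·T = 169.71 T; milk cools: 568·3.93·(T − 40.4) = 2232.2(T − 40.4)
2401.9 T = 90182 − 13560 = 76622
T ≈ 31.90 °C. Since T > 0 °C, the all-ice-melts assumption holds.

T_f ≈ 31.9 °C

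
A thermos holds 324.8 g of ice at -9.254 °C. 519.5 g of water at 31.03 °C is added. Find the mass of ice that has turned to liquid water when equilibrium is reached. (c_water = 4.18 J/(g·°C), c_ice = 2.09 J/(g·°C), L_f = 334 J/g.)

m_melted ≈ 183 g

Water can give up m c ΔT = 519.5×4.18×31.03 = 67382 J before reaching 0 °C.
Warming the ice to 0 °C takes 324.8×2.09×9.254 = 6281.9 J, leaving 61100 J for melting.
To melt every bit of ice: 324.8×334 = 108483 J.
Since 61100 < 108483 J, not all the ice melts; equilibrium is at 0 °C.
m_melt = 61100 / L_f = 182.9 g.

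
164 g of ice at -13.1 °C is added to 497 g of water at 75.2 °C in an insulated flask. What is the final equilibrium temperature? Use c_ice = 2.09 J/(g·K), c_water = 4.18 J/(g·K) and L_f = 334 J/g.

Sum of m c ΔT and latent-heat terms is zero:
ice -13.1→0 °C: 164×2.09×13.1 = 4490.2
  melt ice: 164×334 = 54776
  warm the meltwater: 685.52 T
  water cools: 497×4.18×(T − 75.2) = 2077.5(T − 75.2)
2763 T = 156225 − 59266 = 96959
T ≈ 35.09 °C. Since T > 0 °C, the all-ice-melts assumption holds.

T_f ≈ 35.1 °C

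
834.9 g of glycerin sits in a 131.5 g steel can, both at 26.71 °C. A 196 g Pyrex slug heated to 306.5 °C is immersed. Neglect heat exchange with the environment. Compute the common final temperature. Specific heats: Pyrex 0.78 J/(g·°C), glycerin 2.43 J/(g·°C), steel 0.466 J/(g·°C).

T_f is the heat-capacity-weighted average of the initial temperatures:
T_f = (152.88·306.5 + 2028.8·26.71 + 61.28·26.71) / (152.88 + 2028.8 + 61.28)
    = 102684 / 2243 ≈ 45.78 °C

T_f ≈ 45.8 °C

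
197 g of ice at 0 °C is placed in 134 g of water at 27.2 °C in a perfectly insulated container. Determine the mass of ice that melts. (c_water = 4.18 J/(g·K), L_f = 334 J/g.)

Cooling the water to 0 °C releases 134·4.18·27.2 = 15235 J.
To melt every bit of ice: 197·334 = 65798 J.
Since 15235 < 65798 J, not all the ice melts; equilibrium is at 0 °C.
Mass melted = 15235/334 ≈ 45.61 g.

m_melted ≈ 45.6 g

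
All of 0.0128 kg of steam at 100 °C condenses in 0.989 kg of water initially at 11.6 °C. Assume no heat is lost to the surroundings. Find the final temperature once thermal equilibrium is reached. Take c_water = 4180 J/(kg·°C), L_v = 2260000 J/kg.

T_f ≈ 19.6 °C

Energy balance with sensible and latent terms:
steam→water at 100 °C releases m L_v = 0.0128×2260000 = 28928
  condensed water 100 °C→T: 53.5(T − 100)
  original water: 4134(T − 11.6)
4187.5 T = 28928 + 5350.4 + 47955 = 82233
T ≈ 19.64 °C, under the boiling point, so the assumption holds.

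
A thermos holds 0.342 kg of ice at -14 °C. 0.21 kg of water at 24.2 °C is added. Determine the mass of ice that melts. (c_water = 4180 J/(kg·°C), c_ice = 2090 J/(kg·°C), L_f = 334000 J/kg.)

Water can give up m c ΔT = 0.21×4180×24.2 = 21243 J before reaching 0 °C.
Of that, 0.342×2090×14 = 10007 J goes to bring the ice to 0 °C, leaving 11236 J.
Melting all 0.342 kg of ice would need 0.342×334000 = 114228 J.
That's not enough to melt it all — equilibrium is at 0 °C with ice remaining.
Mass melted = 11236/334000 ≈ 0.03364 kg.

m_melted ≈ 0.0336 kg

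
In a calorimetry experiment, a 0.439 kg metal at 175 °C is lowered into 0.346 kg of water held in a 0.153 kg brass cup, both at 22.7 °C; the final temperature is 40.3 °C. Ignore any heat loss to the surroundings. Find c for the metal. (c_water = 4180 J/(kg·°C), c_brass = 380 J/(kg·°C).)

c ≈ 448 J/(kg·°C)

Heat gained plus heat lost sum to zero:
0.439×c×(40.3 − 175) + 0.346×4180×(40.3 − 22.7) + 0.153×380×(40.3 − 22.7) = 0
-59.13 c = -26478
c = -26478/-59.13 ≈ 447.8 J/(kg·°C)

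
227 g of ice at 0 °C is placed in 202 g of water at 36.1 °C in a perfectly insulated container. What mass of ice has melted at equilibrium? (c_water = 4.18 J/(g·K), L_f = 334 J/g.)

Heat available from the water dropping to 0 °C: 202·4.18·36.1 = 30481 J.
To melt every bit of ice: 227·334 = 75818 J.
30481 J < 75818 J, so only part of the ice melts and the system sits at 0 °C.
m_melt = 30481 / L_f = 91.26 g.

m_melted ≈ 91.3 g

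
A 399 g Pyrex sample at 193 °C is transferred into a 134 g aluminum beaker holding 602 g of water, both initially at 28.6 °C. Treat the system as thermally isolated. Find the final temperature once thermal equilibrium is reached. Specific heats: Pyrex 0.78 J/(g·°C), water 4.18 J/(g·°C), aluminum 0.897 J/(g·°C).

T_f ≈ 46.0 °C

Let T be the final temperature. ΣQ_i = 0:
399×0.78×(T − 193) + 602×4.18×(T − 28.6) + 134×0.897×(T − 28.6) = 0
(311.22 + 2516.4 + 120.2) T = 311.22×193 + 2516.4×28.6 + 120.2×28.6
T ≈ 45.96 °C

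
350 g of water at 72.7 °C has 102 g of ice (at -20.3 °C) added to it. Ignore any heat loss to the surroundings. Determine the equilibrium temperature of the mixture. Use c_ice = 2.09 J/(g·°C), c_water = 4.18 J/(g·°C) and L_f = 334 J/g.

Let T be the final temperature. ΣQ_i = 0:
warm ice to 0 °C: 102×2.09×(0 − (-20.3)) = 4327.6
  fusion: m_ice L_f = 102×334 = 34068
  warm the meltwater: 426.36 T
  water cools: 350×4.18×(T − 72.7) = 1463(T − 72.7)
1889.4 T = 106360 − 38396 = 67965
T ≈ 35.97 °C. Since T > 0 °C, the all-ice-melts assumption holds.

T_f ≈ 36.0 °C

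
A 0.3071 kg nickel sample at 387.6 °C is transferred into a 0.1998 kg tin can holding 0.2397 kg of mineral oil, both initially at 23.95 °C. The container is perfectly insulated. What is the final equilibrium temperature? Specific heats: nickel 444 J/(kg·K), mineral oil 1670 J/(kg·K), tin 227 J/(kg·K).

T_f ≈ 109.1 °C

Heat gained plus heat lost sum to zero:
0.3071×444×(T − 387.6) + 0.2397×1670×(T − 23.95) + 0.1998×227×(T − 23.95) = 0
136.35(T − 387.6) + 400.3(T − 23.95) + 45.35(T − 23.95) = 0
(136.35 + 400.3 + 45.35) T = 136.35×387.6 + 400.3×23.95 + 45.35×23.95
T ≈ 109.15 °C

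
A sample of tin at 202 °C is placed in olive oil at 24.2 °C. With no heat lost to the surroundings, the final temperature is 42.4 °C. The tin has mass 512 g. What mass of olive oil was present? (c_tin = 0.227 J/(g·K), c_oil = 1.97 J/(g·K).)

|Q_tin| = |Q_oil|:
512·0.227·(202 − 42.4) = m·1.97·(42.4 − 24.2)
35.85 m = 18549  ⇒  m ≈ 517.4 g

m ≈ 517 g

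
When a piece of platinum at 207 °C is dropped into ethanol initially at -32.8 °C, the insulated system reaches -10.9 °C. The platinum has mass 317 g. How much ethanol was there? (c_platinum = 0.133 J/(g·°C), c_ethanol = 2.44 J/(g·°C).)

Net heat exchanged in the isolated system is zero:
317·0.133·(-10.9 − 207) + m·2.44·(-10.9 − (-32.8)) = 0
53.44 m = 9186.9
m = 9186.9/53.44 ≈ 171.9 g

m ≈ 172 g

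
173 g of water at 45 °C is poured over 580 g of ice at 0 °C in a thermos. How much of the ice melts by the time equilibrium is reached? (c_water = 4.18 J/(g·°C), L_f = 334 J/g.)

m_melted ≈ 97.4 g

Cooling the water to 0 °C releases 173·4.18·45 = 32541 J.
Fully melting the ice requires m_ice L_f = 580·334 = 193720 J.
Since 32541 < 193720 J, not all the ice melts; equilibrium is at 0 °C.
m_melt = 32541 / L_f = 97.43 g.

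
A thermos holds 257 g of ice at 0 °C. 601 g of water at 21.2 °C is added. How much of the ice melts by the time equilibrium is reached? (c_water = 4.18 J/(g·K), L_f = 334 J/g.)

Water can give up m c ΔT = 601×4.18×21.2 = 53258 J before reaching 0 °C.
Fully melting the ice requires m_ice L_f = 257×334 = 85838 J.
Since 53258 < 85838 J, not all the ice melts; equilibrium is at 0 °C.
m_melted×334 = 53258  ⇒  m_melted ≈ 159.5 g.

m_melted ≈ 159 g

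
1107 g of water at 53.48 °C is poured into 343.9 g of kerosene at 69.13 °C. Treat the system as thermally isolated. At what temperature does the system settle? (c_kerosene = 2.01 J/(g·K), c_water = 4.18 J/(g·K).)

Let T be the final temperature. ΣQ_i = 0:
343.9×2.01×(T − 69.13) + 1107×4.18×(T − 53.48) = 0
(691.24 + 4627.3) T = 691.24×69.13 + 4627.3×53.48
T = 295251/5318.5 ≈ 55.51 °C

T_f ≈ 55.5 °C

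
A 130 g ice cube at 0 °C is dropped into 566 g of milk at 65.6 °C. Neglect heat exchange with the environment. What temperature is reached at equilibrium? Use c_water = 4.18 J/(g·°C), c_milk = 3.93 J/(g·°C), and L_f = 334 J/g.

T_f ≈ 37.0 °C

Taking heat into each body as positive, Σ m c ΔT = 0:
fusion: m_ice L_f = 130·334 = 43420; meltwater 0→T: 130·4.18·T = 543.4 T; milk: 2224.4(T − 65.6)
2767.8 T = 145919 − 43420 = 102499
T ≈ 37.03 °C. Since T > 0 °C, the all-ice-melts assumption holds.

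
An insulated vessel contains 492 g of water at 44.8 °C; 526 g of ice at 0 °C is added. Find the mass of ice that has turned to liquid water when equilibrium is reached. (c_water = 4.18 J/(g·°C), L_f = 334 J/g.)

m_melted ≈ 276 g

Water can give up m c ΔT = 492×4.18×44.8 = 92134 J before reaching 0 °C.
To melt every bit of ice: 526×334 = 175684 J.
That's not enough to melt it all — equilibrium is at 0 °C with ice remaining.
m_melt = 92134 / L_f = 275.8 g.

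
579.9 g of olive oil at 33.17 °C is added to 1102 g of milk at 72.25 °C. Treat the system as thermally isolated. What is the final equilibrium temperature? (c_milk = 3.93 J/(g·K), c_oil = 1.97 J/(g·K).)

With ΣQ=0 the equilibrium temperature is the m·c-weighted mean:
T_f = (4330.9*72.25 + 1142.4*33.17) / (4330.9 + 1142.4)
    = 350798 / 5473.3 ≈ 64.09 °C

T_f ≈ 64.1 °C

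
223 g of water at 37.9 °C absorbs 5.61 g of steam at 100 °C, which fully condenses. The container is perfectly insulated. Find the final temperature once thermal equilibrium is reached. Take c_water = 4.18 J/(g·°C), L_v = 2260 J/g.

T_f ≈ 52.7 °C

Heat gained plus heat lost sum to zero:
condense steam: −5.61×2260 = −12679
  condensed water 100 °C→T: 23.45(T − 100)
  water warms: 223×4.18×(T − 37.9) = 932.14(T − 37.9)
955.59 T = 12679 + 2345 + 35328 = 50352
T ≈ 52.69 °C, under the boiling point, so the assumption holds.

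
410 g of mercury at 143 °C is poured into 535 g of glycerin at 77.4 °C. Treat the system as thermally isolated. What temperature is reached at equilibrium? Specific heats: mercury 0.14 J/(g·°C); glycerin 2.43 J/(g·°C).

Heat lost by the mercury equals heat gained by the glycerin:
410×0.14×(143 − T) = 535×2.43×(T − 77.4)
57.4(143 − T) = 1300.1(T − 77.4)
1357.5 T = 108832  ⇒  T ≈ 80.17 °C

T_f ≈ 80.2 °C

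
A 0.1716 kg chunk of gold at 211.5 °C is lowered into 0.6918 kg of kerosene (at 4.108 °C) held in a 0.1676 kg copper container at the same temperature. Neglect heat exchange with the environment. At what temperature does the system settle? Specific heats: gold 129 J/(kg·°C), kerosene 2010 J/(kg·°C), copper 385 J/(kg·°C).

With ΣQ=0 the equilibrium temperature is the m·c-weighted mean:
T_f = (22.14·211.5 + 1390.5·4.108 + 64.53·4.108) / (22.14 + 1390.5 + 64.53)
    = 10659 / 1477.2 ≈ 7.22 °C

T_f ≈ 7.2 °C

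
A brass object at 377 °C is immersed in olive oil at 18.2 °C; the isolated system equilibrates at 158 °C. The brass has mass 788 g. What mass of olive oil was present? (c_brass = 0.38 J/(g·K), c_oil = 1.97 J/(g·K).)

m ≈ 238 g

|Q_brass| = |Q_oil|:
788·0.38·(377 − 158) = m·1.97·(158 − 18.2)
275.41 m = 65577  ⇒  m ≈ 238.1 g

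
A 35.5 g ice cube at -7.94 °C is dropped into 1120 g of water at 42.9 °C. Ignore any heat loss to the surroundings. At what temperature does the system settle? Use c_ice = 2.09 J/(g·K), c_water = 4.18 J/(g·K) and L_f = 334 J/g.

Let T be the final temperature. ΣQ_i = 0:
warm ice to 0 °C: 35.5·2.09·(0 − (-7.94)) = 589.11
  fusion: m_ice L_f = 35.5·334 = 11857
  warm the meltwater: 148.39 T
  water cools: 1120·4.18·(T − 42.9) = 4681.6(T − 42.9)
4830 T = 200841 − 12446 = 188395
T ≈ 39.01 °C — above 0 °C, consistent with complete melting.

T_f ≈ 39.0 °C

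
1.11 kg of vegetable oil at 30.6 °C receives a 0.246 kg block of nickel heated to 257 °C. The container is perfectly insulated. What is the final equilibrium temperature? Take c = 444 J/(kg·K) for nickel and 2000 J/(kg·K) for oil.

T_f ≈ 41.2 °C

With ΣQ=0 the equilibrium temperature is the m·c-weighted mean:
T_f = (109.22·257 + 2220·30.6) / (109.22 + 2220)
    = 96003 / 2329.2 ≈ 41.22 °C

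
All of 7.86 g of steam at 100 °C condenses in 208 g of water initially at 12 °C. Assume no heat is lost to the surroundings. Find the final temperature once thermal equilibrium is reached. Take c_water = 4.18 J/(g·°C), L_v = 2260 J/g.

Setting the total heat transfer to zero:
latent heat released on condensation: 7.86·2260 = 17764
  condensate cools 100→T: 7.86·4.18·(T − 100) = 32.85(T − 100)
  original water: 869.44(T − 12)
902.29 T = 17764 + 3285.5 + 10433 = 31482
T ≈ 34.89 °C, under the boiling point, so the assumption holds.

T_f ≈ 34.9 °C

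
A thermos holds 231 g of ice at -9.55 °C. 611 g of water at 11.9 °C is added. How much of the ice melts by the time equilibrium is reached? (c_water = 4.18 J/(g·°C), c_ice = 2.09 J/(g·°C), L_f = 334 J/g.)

m_melted ≈ 77.2 g

Water can give up m c ΔT = 611·4.18·11.9 = 30392 J before reaching 0 °C.
Warming the ice to 0 °C takes 231·2.09·9.55 = 4610.6 J, leaving 25782 J for melting.
Fully melting the ice requires m_ice L_f = 231·334 = 77154 J.
25782 J < 77154 J, so only part of the ice melts and the system sits at 0 °C.
m_melt = 25782 / L_f = 77.19 g.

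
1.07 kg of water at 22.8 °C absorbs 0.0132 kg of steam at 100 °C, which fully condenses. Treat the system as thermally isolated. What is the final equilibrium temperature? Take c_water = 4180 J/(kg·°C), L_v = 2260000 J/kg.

T_f ≈ 30.3 °C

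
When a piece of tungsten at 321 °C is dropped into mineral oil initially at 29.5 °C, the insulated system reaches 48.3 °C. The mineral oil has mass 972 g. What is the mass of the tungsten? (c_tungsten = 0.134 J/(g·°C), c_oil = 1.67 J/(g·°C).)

Energy conservation, ΣQ = 0:
m·0.134·(48.3 − 321) + 972·1.67·(48.3 − 29.5) = 0
-36.54 m = -30517
m = -30517/-36.54 ≈ 835.1 g

m ≈ 835 g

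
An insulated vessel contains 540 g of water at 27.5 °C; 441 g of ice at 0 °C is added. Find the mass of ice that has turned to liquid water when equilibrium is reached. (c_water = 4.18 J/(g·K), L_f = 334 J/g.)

Heat available from the water dropping to 0 °C: 540·4.18·27.5 = 62073 J.
To melt every bit of ice: 441·334 = 147294 J.
Since 62073 < 147294 J, not all the ice melts; equilibrium is at 0 °C.
m_melted·334 = 62073  ⇒  m_melted ≈ 185.8 g.

m_melted ≈ 186 g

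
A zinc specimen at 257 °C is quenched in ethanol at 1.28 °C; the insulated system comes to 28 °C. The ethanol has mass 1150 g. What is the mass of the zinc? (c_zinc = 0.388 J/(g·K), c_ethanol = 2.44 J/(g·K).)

m ≈ 844 g

Let T be the final temperature. ΣQ_i = 0:
m×0.388×(28 − 257) + 1150×2.44×(28 − 1.28) = 0
-88.85 m = -74976
m = -74976/-88.85 ≈ 843.8 g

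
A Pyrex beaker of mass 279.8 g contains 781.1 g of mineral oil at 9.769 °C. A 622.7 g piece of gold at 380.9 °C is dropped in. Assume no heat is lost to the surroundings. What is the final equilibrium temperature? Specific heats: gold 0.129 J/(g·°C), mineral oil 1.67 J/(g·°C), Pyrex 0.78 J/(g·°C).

Let T be the final temperature. ΣQ_i = 0:
622.7×0.129×(T − 380.9) + 781.1×1.67×(T − 9.769) + 279.8×0.78×(T − 9.769) = 0
1603 T = 45472
T ≈ 28.37 °C

T_f ≈ 28.4 °C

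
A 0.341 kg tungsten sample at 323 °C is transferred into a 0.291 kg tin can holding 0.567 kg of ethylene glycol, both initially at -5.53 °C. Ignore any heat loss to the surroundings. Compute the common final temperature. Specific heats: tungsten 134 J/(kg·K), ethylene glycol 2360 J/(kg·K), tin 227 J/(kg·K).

Setting the total heat transfer to zero:
0.341·134·(T − 323) + 0.567·2360·(T − (-5.53)) + 0.291·227·(T − (-5.53)) = 0
45.69(T − 323) + 1338.1(T − (-5.53)) + 66.06(T − (-5.53)) = 0
1449.9 T = 6994.1
T = 6994.1 / 1449.9 = 4.82 °C

T_f ≈ 4.8 °C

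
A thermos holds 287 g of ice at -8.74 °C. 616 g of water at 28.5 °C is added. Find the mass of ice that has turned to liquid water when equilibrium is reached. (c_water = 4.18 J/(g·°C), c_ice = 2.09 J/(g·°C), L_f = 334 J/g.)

Water can give up m c ΔT = 616×4.18×28.5 = 73384 J before reaching 0 °C.
Warming the ice to 0 °C takes 287×2.09×8.74 = 5242.5 J, leaving 68142 J for melting.
To melt every bit of ice: 287×334 = 95858 J.
That's not enough to melt it all — equilibrium is at 0 °C with ice remaining.
m_melted×334 = 68142  ⇒  m_melted ≈ 204 g.

m_melted ≈ 204 g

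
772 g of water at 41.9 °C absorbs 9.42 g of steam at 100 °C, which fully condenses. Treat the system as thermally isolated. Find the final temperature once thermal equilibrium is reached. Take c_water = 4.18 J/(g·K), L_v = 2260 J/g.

T_f ≈ 49.1 °C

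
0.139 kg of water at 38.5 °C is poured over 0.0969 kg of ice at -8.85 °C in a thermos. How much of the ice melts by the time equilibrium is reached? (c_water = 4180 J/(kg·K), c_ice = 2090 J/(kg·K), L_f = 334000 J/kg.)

m_melted ≈ 0.0616 kg

Water can give up m c ΔT = 0.139×4180×38.5 = 22369 J before reaching 0 °C.
Warming the ice to 0 °C takes 0.0969×2090×8.85 = 1792.3 J, leaving 20577 J for melting.
Fully melting the ice requires m_ice L_f = 0.0969×334000 = 32365 J.
Since 20577 < 32365 J, not all the ice melts; equilibrium is at 0 °C.
m_melt = 20577 / L_f = 0.06161 kg.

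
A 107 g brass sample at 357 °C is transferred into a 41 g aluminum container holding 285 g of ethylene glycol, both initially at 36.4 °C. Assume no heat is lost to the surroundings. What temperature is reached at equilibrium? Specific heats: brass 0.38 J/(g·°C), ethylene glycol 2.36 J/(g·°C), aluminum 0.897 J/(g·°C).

Taking heat into each body as positive, Σ m c ΔT = 0:
107×0.38×(T − 357) + 285×2.36×(T − 36.4) + 41×0.897×(T − 36.4) = 0
40.66(T − 357) + 672.6(T − 36.4) + 36.78(T − 36.4) = 0
750.04 T = 40337
T = 40337/750.04 ≈ 53.78 °C

T_f ≈ 53.8 °C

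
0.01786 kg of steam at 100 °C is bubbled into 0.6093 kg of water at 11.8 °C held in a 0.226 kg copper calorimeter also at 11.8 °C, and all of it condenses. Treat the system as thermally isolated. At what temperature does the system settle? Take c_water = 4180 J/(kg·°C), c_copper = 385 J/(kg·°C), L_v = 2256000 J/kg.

T_f ≈ 29.1 °C

Energy balance with sensible and latent terms:
condense steam: −0.01786·2256000 = −40292
  condensed water 100 °C→T: 74.65(T − 100)
  water warms: 0.6093·4180·(T − 11.8) = 2546.9(T − 11.8)
  cup: 87.01(T − 11.8)
2708.5 T = 40292 + 7465.5 + 31080 = 78837
T ≈ 29.11 °C — below 100 °C, confirming all the steam condensed.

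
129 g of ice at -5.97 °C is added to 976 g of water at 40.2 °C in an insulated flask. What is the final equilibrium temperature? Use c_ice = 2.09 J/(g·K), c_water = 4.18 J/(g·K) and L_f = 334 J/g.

T_f ≈ 25.8 °C

Net heat exchanged in the isolated system is zero:
warm ice to 0 °C: 129×2.09×(0 − (-5.97)) = 1609.6; latent heat to melt: 129×334 = 43086; warm the meltwater: 539.22 T; water: 4079.7(T − 40.2)
4618.9 T = 164003 − 44696 = 119308
T ≈ 25.83 °C. Since T > 0 °C, the all-ice-melts assumption holds.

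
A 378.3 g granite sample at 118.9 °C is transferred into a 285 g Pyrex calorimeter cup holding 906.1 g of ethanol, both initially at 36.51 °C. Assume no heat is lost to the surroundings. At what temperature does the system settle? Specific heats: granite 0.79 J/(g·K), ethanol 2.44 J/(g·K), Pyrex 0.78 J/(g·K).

T_f ≈ 45.5 °C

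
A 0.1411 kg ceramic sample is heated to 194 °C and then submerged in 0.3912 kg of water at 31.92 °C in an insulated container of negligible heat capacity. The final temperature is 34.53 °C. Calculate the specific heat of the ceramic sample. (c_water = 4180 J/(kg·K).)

m_s c (T_s − T_f) = m_water c_water (T_f − T_0):
0.1411·c·(194 − 34.53) = 0.3912·4180·(34.53 − 31.92)
22.5 c = 4267.9  ⇒  c ≈ 189.7 J/(kg·K)

c ≈ 190 J/(kg·K)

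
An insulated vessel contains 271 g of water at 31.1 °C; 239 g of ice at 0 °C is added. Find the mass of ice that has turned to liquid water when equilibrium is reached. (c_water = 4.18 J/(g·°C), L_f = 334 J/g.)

m_melted ≈ 105 g

Water can give up m c ΔT = 271·4.18·31.1 = 35229 J before reaching 0 °C.
Fully melting the ice requires m_ice L_f = 239·334 = 79826 J.
That's not enough to melt it all — equilibrium is at 0 °C with ice remaining.
m_melted·334 = 35229  ⇒  m_melted ≈ 105.5 g.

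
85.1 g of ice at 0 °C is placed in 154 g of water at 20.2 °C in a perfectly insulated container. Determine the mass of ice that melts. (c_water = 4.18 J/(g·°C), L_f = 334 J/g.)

m_melted ≈ 38.9 g

Water can give up m c ΔT = 154×4.18×20.2 = 13003 J before reaching 0 °C.
To melt every bit of ice: 85.1×334 = 28423 J.
Since 13003 < 28423 J, not all the ice melts; equilibrium is at 0 °C.
m_melted×334 = 13003  ⇒  m_melted ≈ 38.93 g.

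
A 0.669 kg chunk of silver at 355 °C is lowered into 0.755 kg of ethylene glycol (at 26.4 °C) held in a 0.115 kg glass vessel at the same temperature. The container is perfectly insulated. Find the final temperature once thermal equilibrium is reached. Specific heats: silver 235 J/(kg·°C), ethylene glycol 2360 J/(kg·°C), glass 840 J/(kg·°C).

T_f ≈ 51.8 °C

Let T be the final temperature. ΣQ_i = 0:
0.669*235*(T − 355) + 0.755*2360*(T − 26.4) + 0.115*840*(T − 26.4) = 0
157.22(T − 355) + 1781.8(T − 26.4) + 96.6(T − 26.4) = 0
(157.22 + 1781.8 + 96.6) T = 157.22*355 + 1781.8*26.4 + 96.6*26.4
T ≈ 51.78 °C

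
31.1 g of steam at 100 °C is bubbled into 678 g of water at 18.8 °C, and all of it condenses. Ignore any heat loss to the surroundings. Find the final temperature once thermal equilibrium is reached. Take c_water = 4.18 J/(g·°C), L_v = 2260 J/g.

Energy conservation, ΣQ = 0:
steam→water at 100 °C releases m L_v = 31.1×2260 = 70286
  condensed water 100 °C→T: 130(T − 100)
  water warms: 678×4.18×(T − 18.8) = 2834(T − 18.8)
2964 T = 70286 + 13000 + 53280 = 136566
T ≈ 46.07 °C, under the boiling point, so the assumption holds.

T_f ≈ 46.1 °C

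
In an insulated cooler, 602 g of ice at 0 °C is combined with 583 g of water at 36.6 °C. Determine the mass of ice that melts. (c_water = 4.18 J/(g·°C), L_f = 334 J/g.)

m_melted ≈ 267 g

Water can give up m c ΔT = 583·4.18·36.6 = 89192 J before reaching 0 °C.
To melt every bit of ice: 602·334 = 201068 J.
Since 89192 < 201068 J, not all the ice melts; equilibrium is at 0 °C.
m_melt = 89192 / L_f = 267 g.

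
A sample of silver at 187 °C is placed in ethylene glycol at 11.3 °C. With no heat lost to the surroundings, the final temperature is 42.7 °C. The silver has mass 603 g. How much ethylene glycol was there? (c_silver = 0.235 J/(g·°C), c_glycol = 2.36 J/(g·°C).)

Heat lost by the silver = heat gained by the glycol:
603·0.235·(187 − 42.7) = m·2.36·(42.7 − 11.3)
74.1 m = 20448  ⇒  m ≈ 275.9 g

m ≈ 276 g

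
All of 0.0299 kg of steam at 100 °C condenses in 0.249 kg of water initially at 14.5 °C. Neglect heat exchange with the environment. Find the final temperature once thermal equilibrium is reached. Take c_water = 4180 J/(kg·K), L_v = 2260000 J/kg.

T_f ≈ 81.6 °C

Energy balance with sensible and latent terms:
latent heat released on condensation: 0.0299·2260000 = 67574; condensate cools 100→T: 0.0299·4180·(T − 100) = 124.98(T − 100); water warms: 0.249·4180·(T − 14.5) = 1040.8(T − 14.5)
1165.8 T = 67574 + 12498 + 15092 = 95164
T ≈ 81.63 °C (< 100 °C, so full condensation is consistent).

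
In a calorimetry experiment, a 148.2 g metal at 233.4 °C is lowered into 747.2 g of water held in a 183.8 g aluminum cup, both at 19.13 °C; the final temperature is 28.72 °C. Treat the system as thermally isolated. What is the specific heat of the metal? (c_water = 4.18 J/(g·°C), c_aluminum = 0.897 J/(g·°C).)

c ≈ 1.04 J/(g·°C)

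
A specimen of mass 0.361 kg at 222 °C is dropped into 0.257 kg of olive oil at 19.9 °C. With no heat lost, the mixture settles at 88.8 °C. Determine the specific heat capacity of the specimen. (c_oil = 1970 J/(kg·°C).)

m_s c (T_s − T_f) = m_oil c_oil (T_f − T_0):
0.361·c·(222 − 88.8) = 0.257·1970·(88.8 − 19.9)
48.09 c = 34883  ⇒  c ≈ 725.4 J/(kg·°C)

c ≈ 725 J/(kg·°C)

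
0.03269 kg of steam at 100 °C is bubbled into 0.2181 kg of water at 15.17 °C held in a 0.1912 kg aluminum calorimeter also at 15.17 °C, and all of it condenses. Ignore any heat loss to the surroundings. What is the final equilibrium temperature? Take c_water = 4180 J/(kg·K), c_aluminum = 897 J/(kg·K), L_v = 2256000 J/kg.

Conservation of energy gives ΣQ = 0:
condense steam: −0.03269×2256000 = −73749; condensate cools 100→T: 0.03269×4180×(T − 100) = 136.64(T − 100); original water: 911.66(T − 15.17); cup: 171.51(T − 15.17)
1219.8 T = 73749 + 13664 + 16432 = 103845
T ≈ 85.13 °C — below 100 °C, confirming all the steam condensed.

T_f ≈ 85.1 °C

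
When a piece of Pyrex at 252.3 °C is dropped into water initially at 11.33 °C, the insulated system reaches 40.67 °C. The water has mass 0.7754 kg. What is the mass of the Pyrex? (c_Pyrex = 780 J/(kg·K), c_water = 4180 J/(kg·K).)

m ≈ 0.576 kg

Heat lost by the Pyrex = heat gained by the water:
m·780·(252.3 − 40.67) = 0.7754·4180·(40.67 − 11.33)
165071 m = 95096  ⇒  m ≈ 0.5761 kg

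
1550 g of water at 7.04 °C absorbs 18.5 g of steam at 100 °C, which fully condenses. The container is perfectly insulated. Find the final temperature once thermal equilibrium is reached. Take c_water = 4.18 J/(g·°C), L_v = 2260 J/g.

Heat gained plus heat lost sum to zero:
steam→water at 100 °C releases m L_v = 18.5×2260 = 41810; condensate cools 100→T: 18.5×4.18×(T − 100) = 77.33(T − 100); original water: 6479(T − 7.04)
6556.3 T = 41810 + 7733 + 45612 = 95155
T ≈ 14.51 °C, under the boiling point, so the assumption holds.

T_f ≈ 14.5 °C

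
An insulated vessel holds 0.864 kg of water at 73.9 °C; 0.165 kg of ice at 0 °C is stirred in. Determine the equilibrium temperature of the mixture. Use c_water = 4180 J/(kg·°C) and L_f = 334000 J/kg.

T_f ≈ 49.2 °C

Heat gained plus heat lost sum to zero:
fusion: m_ice L_f = 0.165·334000 = 55110
  meltwater 0→T: 0.165·4180·T = 689.7 T
  water: 3611.5(T − 73.9)
4301.2 T = 266891 − 55110 = 211781
T ≈ 49.24 °C — above 0 °C, consistent with complete melting.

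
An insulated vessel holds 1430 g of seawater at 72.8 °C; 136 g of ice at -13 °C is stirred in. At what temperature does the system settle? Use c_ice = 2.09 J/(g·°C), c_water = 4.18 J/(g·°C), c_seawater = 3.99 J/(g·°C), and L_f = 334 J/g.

T_f ≈ 58.4 °C

Conservation of energy gives ΣQ = 0:
warm ice to 0 °C: 136·2.09·(0 − (-13)) = 3695.1; melt ice: 136·334 = 45424; meltwater 0→T: 136·4.18·T = 568.48 T; seawater cools: 1430·3.99·(T − 72.8) = 5705.7(T − 72.8)
6274.2 T = 415375 − 49119 = 366256
T ≈ 58.38 °C (positive, so assuming full melt was valid).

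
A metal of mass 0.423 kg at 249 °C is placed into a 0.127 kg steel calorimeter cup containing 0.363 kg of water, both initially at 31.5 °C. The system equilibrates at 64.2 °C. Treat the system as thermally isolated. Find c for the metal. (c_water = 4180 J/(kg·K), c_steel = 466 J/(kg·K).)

c ≈ 659 J/(kg·K)

Energy conservation, ΣQ = 0:
0.423·c·(64.2 − 249) + 0.363·4180·(64.2 − 31.5) + 0.127·466·(64.2 − 31.5) = 0
-78.17 c = -51552
c = -51552/-78.17 ≈ 659.5 J/(kg·K)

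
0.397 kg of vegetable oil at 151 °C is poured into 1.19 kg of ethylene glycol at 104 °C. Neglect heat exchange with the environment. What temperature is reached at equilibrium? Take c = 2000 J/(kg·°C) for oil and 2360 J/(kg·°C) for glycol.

T_f ≈ 114.4 °C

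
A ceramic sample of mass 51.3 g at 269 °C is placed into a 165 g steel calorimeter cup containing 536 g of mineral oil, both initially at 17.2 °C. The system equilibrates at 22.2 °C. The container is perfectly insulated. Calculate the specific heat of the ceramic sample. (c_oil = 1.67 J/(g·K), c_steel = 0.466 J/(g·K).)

c ≈ 0.384 J/(g·K)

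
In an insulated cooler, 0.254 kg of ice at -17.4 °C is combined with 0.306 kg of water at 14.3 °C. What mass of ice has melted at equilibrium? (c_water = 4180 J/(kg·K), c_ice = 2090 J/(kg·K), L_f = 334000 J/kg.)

m_melted ≈ 0.0271 kg

Water can give up m c ΔT = 0.306·4180·14.3 = 18291 J before reaching 0 °C.
Warming the ice to 0 °C takes 0.254·2090·17.4 = 9237 J, leaving 9053.9 J for melting.
Melting all 0.254 kg of ice would need 0.254·334000 = 84836 J.
9053.9 J < 84836 J, so only part of the ice melts and the system sits at 0 °C.
Mass melted = 9053.9/334000 ≈ 0.02711 kg.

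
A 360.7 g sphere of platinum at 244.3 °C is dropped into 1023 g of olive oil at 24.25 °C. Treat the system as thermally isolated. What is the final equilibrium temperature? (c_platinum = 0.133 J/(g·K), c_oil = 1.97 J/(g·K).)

T_f ≈ 29.4 °C

Net heat exchanged in the isolated system is zero:
360.7*0.133*(T − 244.3) + 1023*1.97*(T − 24.25) = 0
(47.97 + 2015.3) T = 47.97*244.3 + 2015.3*24.25
T = 60591/2063.3 ≈ 29.37 °C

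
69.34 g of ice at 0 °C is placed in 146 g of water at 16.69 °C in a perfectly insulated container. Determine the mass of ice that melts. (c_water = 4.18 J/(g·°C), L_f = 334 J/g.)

m_melted ≈ 30.5 g

Water can give up m c ΔT = 146·4.18·16.69 = 10186 J before reaching 0 °C.
Melting all 69.34 g of ice would need 69.34·334 = 23160 J.
10186 J < 23160 J, so only part of the ice melts and the system sits at 0 °C.
m_melted·334 = 10186  ⇒  m_melted ≈ 30.5 g.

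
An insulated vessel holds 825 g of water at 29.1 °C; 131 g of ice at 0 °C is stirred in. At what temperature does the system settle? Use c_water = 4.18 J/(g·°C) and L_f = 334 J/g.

T_f ≈ 14.2 °C

Conservation of energy gives ΣQ = 0:
fusion: m_ice L_f = 131·334 = 43754; meltwater 0→T: 131·4.18·T = 547.58 T; water: 3448.5(T − 29.1)
3996.1 T = 100351 − 43754 = 56597
T ≈ 14.16 °C (positive, so assuming full melt was valid).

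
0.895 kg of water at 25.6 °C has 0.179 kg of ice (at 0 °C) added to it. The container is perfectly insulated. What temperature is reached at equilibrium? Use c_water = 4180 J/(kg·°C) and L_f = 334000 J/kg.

Taking heat into each body as positive, Σ m c ΔT = 0:
latent heat to melt: 0.179·334000 = 59786; meltwater 0→T: 0.179·4180·T = 748.22 T; water cools: 0.895·4180·(T − 25.6) = 3741.1(T − 25.6)
4489.3 T = 95772 − 59786 = 35986
T ≈ 8.02 °C — above 0 °C, consistent with complete melting.

T_f ≈ 8.0 °C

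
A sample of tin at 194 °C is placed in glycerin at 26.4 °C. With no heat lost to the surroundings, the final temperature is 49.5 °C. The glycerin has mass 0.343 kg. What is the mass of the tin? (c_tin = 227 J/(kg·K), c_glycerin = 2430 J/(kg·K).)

|Q_tin| = |Q_glycerin|:
m·227·(194 − 49.5) = 0.343·2430·(49.5 − 26.4)
32802 m = 19254  ⇒  m ≈ 0.587 kg

m ≈ 0.587 kg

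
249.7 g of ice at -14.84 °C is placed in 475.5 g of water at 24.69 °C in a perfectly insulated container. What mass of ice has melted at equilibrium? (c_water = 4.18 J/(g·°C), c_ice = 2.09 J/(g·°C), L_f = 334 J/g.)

m_melted ≈ 124 g

Water can give up m c ΔT = 475.5×4.18×24.69 = 49074 J before reaching 0 °C.
Of that, 249.7×2.09×14.84 = 7744.6 J goes to bring the ice to 0 °C, leaving 41329 J.
Melting all 249.7 g of ice would need 249.7×334 = 83400 J.
41329 J < 83400 J, so only part of the ice melts and the system sits at 0 °C.
m_melted×334 = 41329  ⇒  m_melted ≈ 123.7 g.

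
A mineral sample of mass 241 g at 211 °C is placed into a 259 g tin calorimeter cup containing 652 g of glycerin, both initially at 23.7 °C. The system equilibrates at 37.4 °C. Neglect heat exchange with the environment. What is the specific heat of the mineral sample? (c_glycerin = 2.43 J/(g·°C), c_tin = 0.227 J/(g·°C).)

Taking heat into each body as positive, Σ m c ΔT = 0:
241·c·(37.4 − 211) + 652·2.43·(37.4 − 23.7) + 259·0.227·(37.4 − 23.7) = 0
-41838 c = -22511
c = -22511/-41838 ≈ 0.5381 J/(g·°C)

c ≈ 0.538 J/(g·°C)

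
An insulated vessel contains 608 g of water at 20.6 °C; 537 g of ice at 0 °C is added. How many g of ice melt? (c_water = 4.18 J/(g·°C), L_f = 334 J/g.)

m_melted ≈ 157 g

Cooling the water to 0 °C releases 608×4.18×20.6 = 52354 J.
To melt every bit of ice: 537×334 = 179358 J.
That's not enough to melt it all — equilibrium is at 0 °C with ice remaining.
Mass melted = 52354/334 ≈ 156.7 g.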